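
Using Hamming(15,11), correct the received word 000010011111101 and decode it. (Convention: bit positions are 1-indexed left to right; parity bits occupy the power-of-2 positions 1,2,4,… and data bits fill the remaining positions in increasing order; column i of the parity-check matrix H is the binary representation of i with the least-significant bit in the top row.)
Syndrome s = H · r^T (mod 2), r = 000010011111101:
  s[0] = (101010101010101)·(000010011111101) mod 2 = 0+0+0+0+1+0+0+0+1+0+1+0+1+0+1 mod 2 = 1
  s[1] = (011001100110011)·(000010011111101) mod 2 = 0+0+0+0+0+0+0+0+0+1+1+0+0+0+1 mod 2 = 1
  s[2] = (000111100001111)·(000010011111101) mod 2 = 0+0+0+0+1+0+0+0+0+0+0+1+1+0+1 mod 2 = 0
  s[3] = (000000011111111)·(000010011111101) mod 2 = 0+0+0+0+0+0+0+1+1+1+1+1+1+0+1 mod 2 = 1
Syndrome = 1101
Column 11 of H equals this syndrome → error at bit 11 (1-indexed).
Flip bit 11: 000010011111101 → 000010011101101
Extract data bits at positions {3,5,6,7,9,10,11,12,13,14,15}: 01001101101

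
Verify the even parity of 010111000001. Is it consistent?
Sum of all bits: 0+1+0+1+1+1+0+0+0+0+0+1 = 5; 5 mod 2 = 1. Result is 1 → parity error detected.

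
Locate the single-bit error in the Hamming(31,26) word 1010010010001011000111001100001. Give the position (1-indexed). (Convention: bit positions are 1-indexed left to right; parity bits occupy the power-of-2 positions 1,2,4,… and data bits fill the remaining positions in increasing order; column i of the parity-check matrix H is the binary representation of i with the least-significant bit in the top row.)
Syndrome s = H · r^T (mod 2), r = 1010010010001011000111001100001:
  s[0] = (1010101010101010101010101010101)·(1010010010001011000111001100001) mod 2 = 1+0+1+0+0+0+0+0+1+0+0+0+1+0+1+0+0+0+0+0+1+0+0+0+1+0+0+0+0+0+1 mod 2 = 0
  s[1] = (0110011001100110011001100110011)·(1010010010001011000111001100001) mod 2 = 0+0+1+0+0+1+0+0+0+0+0+0+0+0+1+0+0+0+0+0+0+1+0+0+0+1+0+0+0+0+1 mod 2 = 0
  s[2] = (0001111000011110000111100001111)·(1010010010001011000111001100001) mod 2 = 0+0+0+0+0+1+0+0+0+0+0+0+1+0+1+0+0+0+0+1+1+1+0+0+0+0+0+0+0+0+1 mod 2 = 1
  s[3] = (0000000111111110000000011111111)·(1010010010001011000111001100001) mod 2 = 0+0+0+0+0+0+0+0+1+0+0+0+1+0+1+0+0+0+0+0+0+0+0+0+1+1+0+0+0+0+1 mod 2 = 0
  s[4] = (0000000000000001111111111111111)·(1010010010001011000111001100001) mod 2 = 0+0+0+0+0+0+0+0+0+0+0+0+0+0+0+1+0+0+0+1+1+1+0+0+1+1+0+0+0+0+1 mod 2 = 1
Syndrome = 00101
Column i of H is the binary representation of i, so the syndrome is the binary index of the flipped bit.
Read s = 00101 with s[0] as LSB: 0·2^0 + 0·2^1 + 1·2^2 + 0·2^3 + 1·2^4 = 20.
Error is at bit position 20.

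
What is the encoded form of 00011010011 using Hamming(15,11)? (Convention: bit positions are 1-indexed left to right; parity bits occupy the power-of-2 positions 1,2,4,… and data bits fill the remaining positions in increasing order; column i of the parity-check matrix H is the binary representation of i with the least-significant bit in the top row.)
Codeword c = d · G (mod 2), d = 00011010011:
  c[0] = d·G[:,0] = (00011010011)·(11011010101) mod 2 = 0+0+0+1+1+0+1+0+0+0+1 mod 2 = 0
  c[1] = d·G[:,1] = (00011010011)·(10110110011) mod 2 = 0+0+0+1+0+0+1+0+0+1+1 mod 2 = 0
  c[2] = d·G[:,2] = (00011010011)·(10000000000) mod 2 = 0+0+0+0+0+0+0+0+0+0+0 mod 2 = 0
  c[3] = d·G[:,3] = (00011010011)·(01110001111) mod 2 = 0+0+0+1+0+0+0+0+0+1+1 mod 2 = 1
  c[4] = d·G[:,4] = (00011010011)·(01000000000) mod 2 = 0+0+0+0+0+0+0+0+0+0+0 mod 2 = 0
  c[5] = d·G[:,5] = (00011010011)·(00100000000) mod 2 = 0+0+0+0+0+0+0+0+0+0+0 mod 2 = 0
  c[6] = d·G[:,6] = (00011010011)·(00010000000) mod 2 = 0+0+0+1+0+0+0+0+0+0+0 mod 2 = 1
  c[7] = d·G[:,7] = (00011010011)·(00001111111) mod 2 = 0+0+0+0+1+0+1+0+0+1+1 mod 2 = 0
  c[8] = d·G[:,8] = (00011010011)·(00001000000) mod 2 = 0+0+0+0+1+0+0+0+0+0+0 mod 2 = 1
  c[9] = d·G[:,9] = (00011010011)·(00000100000) mod 2 = 0+0+0+0+0+0+0+0+0+0+0 mod 2 = 0
  c[10] = d·G[:,10] = (00011010011)·(00000010000) mod 2 = 0+0+0+0+0+0+1+0+0+0+0 mod 2 = 1
  c[11] = d·G[:,11] = (00011010011)·(00000001000) mod 2 = 0+0+0+0+0+0+0+0+0+0+0 mod 2 = 0
  c[12] = d·G[:,12] = (00011010011)·(00000000100) mod 2 = 0+0+0+0+0+0+0+0+0+0+0 mod 2 = 0
  c[13] = d·G[:,13] = (00011010011)·(00000000010) mod 2 = 0+0+0+0+0+0+0+0+0+1+0 mod 2 = 1
  c[14] = d·G[:,14] = (00011010011)·(00000000001) mod 2 = 0+0+0+0+0+0+0+0+0+0+1 mod 2 = 1
Codeword = 000100101010011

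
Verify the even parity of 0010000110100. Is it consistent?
Sum of all bits: 0+0+1+0+0+0+0+1+1+0+1+0+0 = 4; 4 mod 2 = 0. Result is 0 → valid parity.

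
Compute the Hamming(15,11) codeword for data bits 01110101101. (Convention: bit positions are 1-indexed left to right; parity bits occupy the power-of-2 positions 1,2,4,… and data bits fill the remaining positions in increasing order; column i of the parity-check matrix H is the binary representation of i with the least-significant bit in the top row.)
Codeword c = d · G (mod 2), d = 01110101101:
  c[0] = d·G[:,0] = (01110101101)·(11011010101) mod 2 = 0+1+0+1+0+0+0+0+1+0+1 mod 2 = 0
  c[1] = d·G[:,1] = (01110101101)·(10110110011) mod 2 = 0+0+1+1+0+1+0+0+0+0+1 mod 2 = 0
  c[2] = d·G[:,2] = (01110101101)·(10000000000) mod 2 = 0+0+0+0+0+0+0+0+0+0+0 mod 2 = 0
  c[3] = d·G[:,3] = (01110101101)·(01110001111) mod 2 = 0+1+1+1+0+0+0+1+1+0+1 mod 2 = 0
  c[4] = d·G[:,4] = (01110101101)·(01000000000) mod 2 = 0+1+0+0+0+0+0+0+0+0+0 mod 2 = 1
  c[5] = d·G[:,5] = (01110101101)·(00100000000) mod 2 = 0+0+1+0+0+0+0+0+0+0+0 mod 2 = 1
  c[6] = d·G[:,6] = (01110101101)·(00010000000) mod 2 = 0+0+0+1+0+0+0+0+0+0+0 mod 2 = 1
  c[7] = d·G[:,7] = (01110101101)·(00001111111) mod 2 = 0+0+0+0+0+1+0+1+1+0+1 mod 2 = 0
  c[8] = d·G[:,8] = (01110101101)·(00001000000) mod 2 = 0+0+0+0+0+0+0+0+0+0+0 mod 2 = 0
  c[9] = d·G[:,9] = (01110101101)·(00000100000) mod 2 = 0+0+0+0+0+1+0+0+0+0+0 mod 2 = 1
  c[10] = d·G[:,10] = (01110101101)·(00000010000) mod 2 = 0+0+0+0+0+0+0+0+0+0+0 mod 2 = 0
  c[11] = d·G[:,11] = (01110101101)·(00000001000) mod 2 = 0+0+0+0+0+0+0+1+0+0+0 mod 2 = 1
  c[12] = d·G[:,12] = (01110101101)·(00000000100) mod 2 = 0+0+0+0+0+0+0+0+1+0+0 mod 2 = 1
  c[13] = d·G[:,13] = (01110101101)·(00000000010) mod 2 = 0+0+0+0+0+0+0+0+0+0+0 mod 2 = 0
  c[14] = d·G[:,14] = (01110101101)·(00000000001) mod 2 = 0+0+0+0+0+0+0+0+0+0+1 mod 2 = 1
Codeword = 000011100101101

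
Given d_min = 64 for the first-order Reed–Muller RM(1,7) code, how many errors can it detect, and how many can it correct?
Detection only: up to d_min − 1 = 63 errors.
Correction: up to ⌊(d_min − 1)/2⌋ = ⌊63/2⌋ = 31 errors.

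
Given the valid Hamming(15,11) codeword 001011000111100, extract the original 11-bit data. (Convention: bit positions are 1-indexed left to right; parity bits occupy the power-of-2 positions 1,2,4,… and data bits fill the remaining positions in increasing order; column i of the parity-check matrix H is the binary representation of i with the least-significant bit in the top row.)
Parity bits occupy power-of-2 positions; data bits are at positions {3,5,6,7,9,10,11,12,13,14,15} (1-indexed).
Extract: c[3]=1 c[5]=1 c[6]=1 c[7]=0 c[9]=0 c[10]=1 c[11]=1 c[12]=1 c[13]=1 c[14]=0 c[15]=0
Data = 11100111100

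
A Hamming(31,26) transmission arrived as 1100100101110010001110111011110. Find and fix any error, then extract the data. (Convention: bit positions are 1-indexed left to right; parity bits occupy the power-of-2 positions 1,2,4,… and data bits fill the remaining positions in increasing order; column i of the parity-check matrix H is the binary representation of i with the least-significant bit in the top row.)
Syndrome s = H · r^T (mod 2), r = 1100100101110010001110111011110:
  s[0] = (1010101010101010101010101010101)·(1100100101110010001110111011110) mod 2 = 1+0+0+0+1+0+0+0+0+0+1+0+0+0+1+0+0+0+1+0+1+0+1+0+1+0+1+0+1+0+0 mod 2 = 0
  s[1] = (0110011001100110011001100110011)·(1100100101110010001110111011110) mod 2 = 0+1+0+0+0+0+0+0+0+1+1+0+0+0+1+0+0+0+1+0+0+0+1+0+0+0+1+0+0+1+0 mod 2 = 0
  s[2] = (0001111000011110000111100001111)·(1100100101110010001110111011110) mod 2 = 0+0+0+0+1+0+0+0+0+0+0+1+0+0+1+0+0+0+0+1+1+0+1+0+0+0+0+1+1+1+0 mod 2 = 1
  s[3] = (0000000111111110000000011111111)·(1100100101110010001110111011110) mod 2 = 0+0+0+0+0+0+0+1+0+1+1+1+0+0+1+0+0+0+0+0+0+0+0+1+1+0+1+1+1+1+0 mod 2 = 1
  s[4] = (0000000000000001111111111111111)·(1100100101110010001110111011110) mod 2 = 0+0+0+0+0+0+0+0+0+0+0+0+0+0+0+0+0+0+1+1+1+0+1+1+1+0+1+1+1+1+0 mod 2 = 0
Syndrome = 00110
Column 12 of H equals this syndrome → error at bit 12 (1-indexed).
Flip bit 12: 1100100101110010001110111011110 → 1100100101100010001110111011110
Extract data bits at positions {3,5,6,7,9,10,11,12,13,14,15,17,18,19,20,21,22,23,24,25,26,27,28,29,30,31}: 01000110001001110111011110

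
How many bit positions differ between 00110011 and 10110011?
XOR = 10000000, count of 1s = 1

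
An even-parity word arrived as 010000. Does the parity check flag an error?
Sum of received bits: 0+1+0+0+0+0 = 1; 1 mod 2 = 1. Result is 1 ≠ 0 → error detected.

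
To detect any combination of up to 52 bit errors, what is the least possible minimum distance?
Detecting e errors requires d_min ≥ e + 1 = 52 + 1 = 53.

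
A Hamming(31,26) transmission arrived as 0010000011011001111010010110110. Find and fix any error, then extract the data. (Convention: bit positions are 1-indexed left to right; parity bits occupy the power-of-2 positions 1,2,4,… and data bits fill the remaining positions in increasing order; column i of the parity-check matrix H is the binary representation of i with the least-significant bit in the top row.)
Syndrome s = H · r^T (mod 2), r = 0010000011011001111010010110110:
  s[0] = (1010101010101010101010101010101)·(0010000011011001111010010110110) mod 2 = 0+0+1+0+0+0+0+0+1+0+0+0+1+0+0+0+1+0+1+0+1+0+0+0+0+0+1+0+1+0+0 mod 2 = 0
  s[1] = (0110011001100110011001100110011)·(0010000011011001111010010110110) mod 2 = 0+0+1+0+0+0+0+0+0+1+0+0+0+0+0+0+0+1+1+0+0+0+0+0+0+1+1+0+0+1+0 mod 2 = 1
  s[2] = (0001111000011110000111100001111)·(0010000011011001111010010110110) mod 2 = 0+0+0+0+0+0+0+0+0+0+0+1+1+0+0+0+0+0+0+0+1+0+0+0+0+0+0+0+1+1+0 mod 2 = 1
  s[3] = (0000000111111110000000011111111)·(0010000011011001111010010110110) mod 2 = 0+0+0+0+0+0+0+0+1+1+0+1+1+0+0+0+0+0+0+0+0+0+0+1+0+1+1+0+1+1+0 mod 2 = 1
  s[4] = (0000000000000001111111111111111)·(0010000011011001111010010110110) mod 2 = 0+0+0+0+0+0+0+0+0+0+0+0+0+0+0+1+1+1+1+0+1+0+0+1+0+1+1+0+1+1+0 mod 2 = 0
Syndrome = 01110
Column 14 of H equals this syndrome → error at bit 14 (1-indexed).
Flip bit 14: 0010000011011001111010010110110 → 0010000011011101111010010110110
Extract data bits at positions {3,5,6,7,9,10,11,12,13,14,15,17,18,19,20,21,22,23,24,25,26,27,28,29,30,31}: 10001101110111010010110110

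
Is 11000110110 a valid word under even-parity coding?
Sum of all bits: 1+1+0+0+0+1+1+0+1+1+0 = 6; 6 mod 2 = 0. Result is 0 → valid parity.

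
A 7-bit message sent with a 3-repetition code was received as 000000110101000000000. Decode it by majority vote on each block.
Split into 3-bit blocks and majority-vote each:
  block 1 = 000: 0 ones, 3 zeros → 0
  block 2 = 000: 0 ones, 3 zeros → 0
  block 3 = 110: 2 ones, 1 zeros → 1
  block 4 = 101: 2 ones, 1 zeros → 1
  block 5 = 000: 0 ones, 3 zeros → 0
  block 6 = 000: 0 ones, 3 zeros → 0
  block 7 = 000: 0 ones, 3 zeros → 0
Decoded = 0011000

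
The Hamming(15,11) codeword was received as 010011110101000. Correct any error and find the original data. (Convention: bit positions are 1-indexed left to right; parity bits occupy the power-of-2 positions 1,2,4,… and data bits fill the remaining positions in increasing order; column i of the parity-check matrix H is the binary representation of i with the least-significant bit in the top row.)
Syndrome s = H · r^T (mod 2), r = 010011110101000:
  s[0] = (101010101010101)·(010011110101000) mod 2 = 0+0+0+0+1+0+1+0+0+0+0+0+0+0+0 mod 2 = 0
  s[1] = (011001100110011)·(010011110101000) mod 2 = 0+1+0+0+0+1+1+0+0+1+0+0+0+0+0 mod 2 = 0
  s[2] = (000111100001111)·(010011110101000) mod 2 = 0+0+0+0+1+1+1+0+0+0+0+1+0+0+0 mod 2 = 0
  s[3] = (000000011111111)·(010011110101000) mod 2 = 0+0+0+0+0+0+0+1+0+1+0+1+0+0+0 mod 2 = 1
Syndrome = 0001
Column 8 of H equals this syndrome → error at bit 8 (1-indexed).
Flip bit 8: 010011110101000 → 010011100101000
Extract data bits at positions {3,5,6,7,9,10,11,12,13,14,15}: 01110101000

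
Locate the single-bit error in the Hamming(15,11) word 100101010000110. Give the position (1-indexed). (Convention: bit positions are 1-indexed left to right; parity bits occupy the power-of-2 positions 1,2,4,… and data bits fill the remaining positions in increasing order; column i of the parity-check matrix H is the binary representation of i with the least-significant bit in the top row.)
Syndrome s = H · r^T (mod 2), r = 100101010000110:
  s[0] = (101010101010101)·(100101010000110) mod 2 = 1+0+0+0+0+0+0+0+0+0+0+0+1+0+0 mod 2 = 0
  s[1] = (011001100110011)·(100101010000110) mod 2 = 0+0+0+0+0+1+0+0+0+0+0+0+0+1+0 mod 2 = 0
  s[2] = (000111100001111)·(100101010000110) mod 2 = 0+0+0+1+0+1+0+0+0+0+0+0+1+1+0 mod 2 = 0
  s[3] = (000000011111111)·(100101010000110) mod 2 = 0+0+0+0+0+0+0+1+0+0+0+0+1+1+0 mod 2 = 1
Syndrome = 0001
Column i of H is the binary representation of i, so the syndrome is the binary index of the flipped bit.
Read s = 0001 with s[0] as LSB: 0·2^0 + 0·2^1 + 0·2^2 + 1·2^3 = 8.
Error is at bit position 8.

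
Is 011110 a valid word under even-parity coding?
Sum of all bits: 0+1+1+1+1+0 = 4; 4 mod 2 = 0. Result is 0 → valid parity.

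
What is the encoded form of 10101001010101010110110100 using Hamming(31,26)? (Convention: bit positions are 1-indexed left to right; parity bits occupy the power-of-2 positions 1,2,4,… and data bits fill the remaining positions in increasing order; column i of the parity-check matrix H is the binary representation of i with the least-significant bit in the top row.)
Codeword c = d · G (mod 2), d = 10101001010101010110110100:
  c[0] = d·G[:,0] = (10101001010101010110110100)·(11011010101101010101010101) mod 2 = 1+0+0+0+1+0+0+0+0+0+0+1+0+1+0+1+0+1+0+0+0+1+0+1+0+0 mod 2 = 0
  c[1] = d·G[:,1] = (10101001010101010110110100)·(10110110011011001100110011) mod 2 = 1+0+1+0+0+0+0+0+0+1+0+0+0+1+0+0+0+1+0+0+1+1+0+0+0+0 mod 2 = 1
  c[2] = d·G[:,2] = (10101001010101010110110100)·(10000000000000000000000000) mod 2 = 1+0+0+0+0+0+0+0+0+0+0+0+0+0+0+0+0+0+0+0+0+0+0+0+0+0 mod 2 = 1
  c[3] = d·G[:,3] = (10101001010101010110110100)·(01110001111000111100001111) mod 2 = 0+0+1+0+0+0+0+1+0+1+0+0+0+0+0+1+0+1+0+0+0+0+0+1+0+0 mod 2 = 0
  c[4] = d·G[:,4] = (10101001010101010110110100)·(01000000000000000000000000) mod 2 = 0+0+0+0+0+0+0+0+0+0+0+0+0+0+0+0+0+0+0+0+0+0+0+0+0+0 mod 2 = 0
  c[5] = d·G[:,5] = (10101001010101010110110100)·(00100000000000000000000000) mod 2 = 0+0+1+0+0+0+0+0+0+0+0+0+0+0+0+0+0+0+0+0+0+0+0+0+0+0 mod 2 = 1
  c[6] = d·G[:,6] = (10101001010101010110110100)·(00010000000000000000000000) mod 2 = 0+0+0+0+0+0+0+0+0+0+0+0+0+0+0+0+0+0+0+0+0+0+0+0+0+0 mod 2 = 0
  c[7] = d·G[:,7] = (10101001010101010110110100)·(00001111111000000011111111) mod 2 = 0+0+0+0+1+0+0+1+0+1+0+0+0+0+0+0+0+0+1+0+1+1+0+1+0+0 mod 2 = 1
  c[8] = d·G[:,8] = (10101001010101010110110100)·(00001000000000000000000000) mod 2 = 0+0+0+0+1+0+0+0+0+0+0+0+0+0+0+0+0+0+0+0+0+0+0+0+0+0 mod 2 = 1
  c[9] = d·G[:,9] = (10101001010101010110110100)·(00000100000000000000000000) mod 2 = 0+0+0+0+0+0+0+0+0+0+0+0+0+0+0+0+0+0+0+0+0+0+0+0+0+0 mod 2 = 0
  c[10] = d·G[:,10] = (10101001010101010110110100)·(00000010000000000000000000) mod 2 = 0+0+0+0+0+0+0+0+0+0+0+0+0+0+0+0+0+0+0+0+0+0+0+0+0+0 mod 2 = 0
  c[11] = d·G[:,11] = (10101001010101010110110100)·(00000001000000000000000000) mod 2 = 0+0+0+0+0+0+0+1+0+0+0+0+0+0+0+0+0+0+0+0+0+0+0+0+0+0 mod 2 = 1
  c[12] = d·G[:,12] = (10101001010101010110110100)·(00000000100000000000000000) mod 2 = 0+0+0+0+0+0+0+0+0+0+0+0+0+0+0+0+0+0+0+0+0+0+0+0+0+0 mod 2 = 0
  c[13] = d·G[:,13] = (10101001010101010110110100)·(00000000010000000000000000) mod 2 = 0+0+0+0+0+0+0+0+0+1+0+0+0+0+0+0+0+0+0+0+0+0+0+0+0+0 mod 2 = 1
  c[14] = d·G[:,14] = (10101001010101010110110100)·(00000000001000000000000000) mod 2 = 0+0+0+0+0+0+0+0+0+0+0+0+0+0+0+0+0+0+0+0+0+0+0+0+0+0 mod 2 = 0
  c[15] = d·G[:,15] = (10101001010101010110110100)·(00000000000111111111111111) mod 2 = 0+0+0+0+0+0+0+0+0+0+0+1+0+1+0+1+0+1+1+0+1+1+0+1+0+0 mod 2 = 0
  c[16] = d·G[:,16] = (10101001010101010110110100)·(00000000000100000000000000) mod 2 = 0+0+0+0+0+0+0+0+0+0+0+1+0+0+0+0+0+0+0+0+0+0+0+0+0+0 mod 2 = 1
  c[17] = d·G[:,17] = (10101001010101010110110100)·(00000000000010000000000000) mod 2 = 0+0+0+0+0+0+0+0+0+0+0+0+0+0+0+0+0+0+0+0+0+0+0+0+0+0 mod 2 = 0
  c[18] = d·G[:,18] = (10101001010101010110110100)·(00000000000001000000000000) mod 2 = 0+0+0+0+0+0+0+0+0+0+0+0+0+1+0+0+0+0+0+0+0+0+0+0+0+0 mod 2 = 1
  c[19] = d·G[:,19] = (10101001010101010110110100)·(00000000000000100000000000) mod 2 = 0+0+0+0+0+0+0+0+0+0+0+0+0+0+0+0+0+0+0+0+0+0+0+0+0+0 mod 2 = 0
  c[20] = d·G[:,20] = (10101001010101010110110100)·(00000000000000010000000000) mod 2 = 0+0+0+0+0+0+0+0+0+0+0+0+0+0+0+1+0+0+0+0+0+0+0+0+0+0 mod 2 = 1
  c[21] = d·G[:,21] = (10101001010101010110110100)·(00000000000000001000000000) mod 2 = 0+0+0+0+0+0+0+0+0+0+0+0+0+0+0+0+0+0+0+0+0+0+0+0+0+0 mod 2 = 0
  c[22] = d·G[:,22] = (10101001010101010110110100)·(00000000000000000100000000) mod 2 = 0+0+0+0+0+0+0+0+0+0+0+0+0+0+0+0+0+1+0+0+0+0+0+0+0+0 mod 2 = 1
  c[23] = d·G[:,23] = (10101001010101010110110100)·(00000000000000000010000000) mod 2 = 0+0+0+0+0+0+0+0+0+0+0+0+0+0+0+0+0+0+1+0+0+0+0+0+0+0 mod 2 = 1
  c[24] = d·G[:,24] = (10101001010101010110110100)·(00000000000000000001000000) mod 2 = 0+0+0+0+0+0+0+0+0+0+0+0+0+0+0+0+0+0+0+0+0+0+0+0+0+0 mod 2 = 0
  c[25] = d·G[:,25] = (10101001010101010110110100)·(00000000000000000000100000) mod 2 = 0+0+0+0+0+0+0+0+0+0+0+0+0+0+0+0+0+0+0+0+1+0+0+0+0+0 mod 2 = 1
  c[26] = d·G[:,26] = (10101001010101010110110100)·(00000000000000000000010000) mod 2 = 0+0+0+0+0+0+0+0+0+0+0+0+0+0+0+0+0+0+0+0+0+1+0+0+0+0 mod 2 = 1
  c[27] = d·G[:,27] = (10101001010101010110110100)·(00000000000000000000001000) mod 2 = 0+0+0+0+0+0+0+0+0+0+0+0+0+0+0+0+0+0+0+0+0+0+0+0+0+0 mod 2 = 0
  c[28] = d·G[:,28] = (10101001010101010110110100)·(00000000000000000000000100) mod 2 = 0+0+0+0+0+0+0+0+0+0+0+0+0+0+0+0+0+0+0+0+0+0+0+1+0+0 mod 2 = 1
  c[29] = d·G[:,29] = (10101001010101010110110100)·(00000000000000000000000010) mod 2 = 0+0+0+0+0+0+0+0+0+0+0+0+0+0+0+0+0+0+0+0+0+0+0+0+0+0 mod 2 = 0
  c[30] = d·G[:,30] = (10101001010101010110110100)·(00000000000000000000000001) mod 2 = 0+0+0+0+0+0+0+0+0+0+0+0+0+0+0+0+0+0+0+0+0+0+0+0+0+0 mod 2 = 0
Codeword = 0110010110010100101010110110100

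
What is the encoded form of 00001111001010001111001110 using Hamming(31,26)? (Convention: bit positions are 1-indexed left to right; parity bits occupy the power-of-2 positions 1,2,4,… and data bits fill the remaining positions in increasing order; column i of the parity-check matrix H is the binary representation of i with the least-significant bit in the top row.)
Codeword c = d · G (mod 2), d = 00001111001010001111001110:
  c[0] = d·G[:,0] = (00001111001010001111001110)·(11011010101101010101010101) mod 2 = 0+0+0+0+1+0+1+0+0+0+1+0+0+0+0+0+0+1+0+1+0+0+0+1+0+0 mod 2 = 0
  c[1] = d·G[:,1] = (00001111001010001111001110)·(10110110011011001100110011) mod 2 = 0+0+0+0+0+1+1+0+0+0+1+0+1+0+0+0+1+1+0+0+0+0+0+0+1+0 mod 2 = 1
  c[2] = d·G[:,2] = (00001111001010001111001110)·(10000000000000000000000000) mod 2 = 0+0+0+0+0+0+0+0+0+0+0+0+0+0+0+0+0+0+0+0+0+0+0+0+0+0 mod 2 = 0
  c[3] = d·G[:,3] = (00001111001010001111001110)·(01110001111000111100001111) mod 2 = 0+0+0+0+0+0+0+1+0+0+1+0+0+0+0+0+1+1+0+0+0+0+1+1+1+0 mod 2 = 1
  c[4] = d·G[:,4] = (00001111001010001111001110)·(01000000000000000000000000) mod 2 = 0+0+0+0+0+0+0+0+0+0+0+0+0+0+0+0+0+0+0+0+0+0+0+0+0+0 mod 2 = 0
  c[5] = d·G[:,5] = (00001111001010001111001110)·(00100000000000000000000000) mod 2 = 0+0+0+0+0+0+0+0+0+0+0+0+0+0+0+0+0+0+0+0+0+0+0+0+0+0 mod 2 = 0
  c[6] = d·G[:,6] = (00001111001010001111001110)·(00010000000000000000000000) mod 2 = 0+0+0+0+0+0+0+0+0+0+0+0+0+0+0+0+0+0+0+0+0+0+0+0+0+0 mod 2 = 0
  c[7] = d·G[:,7] = (00001111001010001111001110)·(00001111111000000011111111) mod 2 = 0+0+0+0+1+1+1+1+0+0+1+0+0+0+0+0+0+0+1+1+0+0+1+1+1+0 mod 2 = 0
  c[8] = d·G[:,8] = (00001111001010001111001110)·(00001000000000000000000000) mod 2 = 0+0+0+0+1+0+0+0+0+0+0+0+0+0+0+0+0+0+0+0+0+0+0+0+0+0 mod 2 = 1
  c[9] = d·G[:,9] = (00001111001010001111001110)·(00000100000000000000000000) mod 2 = 0+0+0+0+0+1+0+0+0+0+0+0+0+0+0+0+0+0+0+0+0+0+0+0+0+0 mod 2 = 1
  c[10] = d·G[:,10] = (00001111001010001111001110)·(00000010000000000000000000) mod 2 = 0+0+0+0+0+0+1+0+0+0+0+0+0+0+0+0+0+0+0+0+0+0+0+0+0+0 mod 2 = 1
  c[11] = d·G[:,11] = (00001111001010001111001110)·(00000001000000000000000000) mod 2 = 0+0+0+0+0+0+0+1+0+0+0+0+0+0+0+0+0+0+0+0+0+0+0+0+0+0 mod 2 = 1
  c[12] = d·G[:,12] = (00001111001010001111001110)·(00000000100000000000000000) mod 2 = 0+0+0+0+0+0+0+0+0+0+0+0+0+0+0+0+0+0+0+0+0+0+0+0+0+0 mod 2 = 0
  c[13] = d·G[:,13] = (00001111001010001111001110)·(00000000010000000000000000) mod 2 = 0+0+0+0+0+0+0+0+0+0+0+0+0+0+0+0+0+0+0+0+0+0+0+0+0+0 mod 2 = 0
  c[14] = d·G[:,14] = (00001111001010001111001110)·(00000000001000000000000000) mod 2 = 0+0+0+0+0+0+0+0+0+0+1+0+0+0+0+0+0+0+0+0+0+0+0+0+0+0 mod 2 = 1
  c[15] = d·G[:,15] = (00001111001010001111001110)·(00000000000111111111111111) mod 2 = 0+0+0+0+0+0+0+0+0+0+0+0+1+0+0+0+1+1+1+1+0+0+1+1+1+0 mod 2 = 0
  c[16] = d·G[:,16] = (00001111001010001111001110)·(00000000000100000000000000) mod 2 = 0+0+0+0+0+0+0+0+0+0+0+0+0+0+0+0+0+0+0+0+0+0+0+0+0+0 mod 2 = 0
  c[17] = d·G[:,17] = (00001111001010001111001110)·(00000000000010000000000000) mod 2 = 0+0+0+0+0+0+0+0+0+0+0+0+1+0+0+0+0+0+0+0+0+0+0+0+0+0 mod 2 = 1
  c[18] = d·G[:,18] = (00001111001010001111001110)·(00000000000001000000000000) mod 2 = 0+0+0+0+0+0+0+0+0+0+0+0+0+0+0+0+0+0+0+0+0+0+0+0+0+0 mod 2 = 0
  c[19] = d·G[:,19] = (00001111001010001111001110)·(00000000000000100000000000) mod 2 = 0+0+0+0+0+0+0+0+0+0+0+0+0+0+0+0+0+0+0+0+0+0+0+0+0+0 mod 2 = 0
  c[20] = d·G[:,20] = (00001111001010001111001110)·(00000000000000010000000000) mod 2 = 0+0+0+0+0+0+0+0+0+0+0+0+0+0+0+0+0+0+0+0+0+0+0+0+0+0 mod 2 = 0
  c[21] = d·G[:,21] = (00001111001010001111001110)·(00000000000000001000000000) mod 2 = 0+0+0+0+0+0+0+0+0+0+0+0+0+0+0+0+1+0+0+0+0+0+0+0+0+0 mod 2 = 1
  c[22] = d·G[:,22] = (00001111001010001111001110)·(00000000000000000100000000) mod 2 = 0+0+0+0+0+0+0+0+0+0+0+0+0+0+0+0+0+1+0+0+0+0+0+0+0+0 mod 2 = 1
  c[23] = d·G[:,23] = (00001111001010001111001110)·(00000000000000000010000000) mod 2 = 0+0+0+0+0+0+0+0+0+0+0+0+0+0+0+0+0+0+1+0+0+0+0+0+0+0 mod 2 = 1
  c[24] = d·G[:,24] = (00001111001010001111001110)·(00000000000000000001000000) mod 2 = 0+0+0+0+0+0+0+0+0+0+0+0+0+0+0+0+0+0+0+1+0+0+0+0+0+0 mod 2 = 1
  c[25] = d·G[:,25] = (00001111001010001111001110)·(00000000000000000000100000) mod 2 = 0+0+0+0+0+0+0+0+0+0+0+0+0+0+0+0+0+0+0+0+0+0+0+0+0+0 mod 2 = 0
  c[26] = d·G[:,26] = (00001111001010001111001110)·(00000000000000000000010000) mod 2 = 0+0+0+0+0+0+0+0+0+0+0+0+0+0+0+0+0+0+0+0+0+0+0+0+0+0 mod 2 = 0
  c[27] = d·G[:,27] = (00001111001010001111001110)·(00000000000000000000001000) mod 2 = 0+0+0+0+0+0+0+0+0+0+0+0+0+0+0+0+0+0+0+0+0+0+1+0+0+0 mod 2 = 1
  c[28] = d·G[:,28] = (00001111001010001111001110)·(00000000000000000000000100) mod 2 = 0+0+0+0+0+0+0+0+0+0+0+0+0+0+0+0+0+0+0+0+0+0+0+1+0+0 mod 2 = 1
  c[29] = d·G[:,29] = (00001111001010001111001110)·(00000000000000000000000010) mod 2 = 0+0+0+0+0+0+0+0+0+0+0+0+0+0+0+0+0+0+0+0+0+0+0+0+1+0 mod 2 = 1
  c[30] = d·G[:,30] = (00001111001010001111001110)·(00000000000000000000000001) mod 2 = 0+0+0+0+0+0+0+0+0+0+0+0+0+0+0+0+0+0+0+0+0+0+0+0+0+0 mod 2 = 0
Codeword = 0101000011110010010001111001110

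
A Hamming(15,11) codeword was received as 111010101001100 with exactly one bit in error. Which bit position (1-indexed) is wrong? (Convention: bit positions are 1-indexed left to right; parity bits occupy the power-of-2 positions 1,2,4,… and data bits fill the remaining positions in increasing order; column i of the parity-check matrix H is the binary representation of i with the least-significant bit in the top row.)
Syndrome s = H · r^T (mod 2), r = 111010101001100:
  s[0] = (101010101010101)·(111010101001100) mod 2 = 1+0+1+0+1+0+1+0+1+0+0+0+1+0+0 mod 2 = 0
  s[1] = (011001100110011)·(111010101001100) mod 2 = 0+1+1+0+0+0+1+0+0+0+0+0+0+0+0 mod 2 = 1
  s[2] = (000111100001111)·(111010101001100) mod 2 = 0+0+0+0+1+0+1+0+0+0+0+1+1+0+0 mod 2 = 0
  s[3] = (000000011111111)·(111010101001100) mod 2 = 0+0+0+0+0+0+0+0+1+0+0+1+1+0+0 mod 2 = 1
Syndrome = 0101
Column i of H is the binary representation of i, so the syndrome is the binary index of the flipped bit.
Read s = 0101 with s[0] as LSB: 0·2^0 + 1·2^1 + 0·2^2 + 1·2^3 = 10.
Error is at bit position 10.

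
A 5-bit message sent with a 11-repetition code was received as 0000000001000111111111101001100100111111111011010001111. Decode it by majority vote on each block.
Split into 11-bit blocks and majority-vote each:
  block 1 = 00000000010: 1 ones, 10 zeros → 0
  block 2 = 00111111111: 9 ones, 2 zeros → 1
  block 3 = 10100110010: 5 ones, 6 zeros → 0
  block 4 = 01111111110: 9 ones, 2 zeros → 1
  block 5 = 11010001111: 7 ones, 4 zeros → 1
Decoded = 01011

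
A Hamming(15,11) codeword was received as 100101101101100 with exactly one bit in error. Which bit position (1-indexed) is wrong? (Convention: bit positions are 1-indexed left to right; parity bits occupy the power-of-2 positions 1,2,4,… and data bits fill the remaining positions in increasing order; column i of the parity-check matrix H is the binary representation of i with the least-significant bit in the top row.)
Syndrome s = H · r^T (mod 2), r = 100101101101100:
  s[0] = (101010101010101)·(100101101101100) mod 2 = 1+0+0+0+0+0+1+0+1+0+0+0+1+0+0 mod 2 = 0
  s[1] = (011001100110011)·(100101101101100) mod 2 = 0+0+0+0+0+1+1+0+0+1+0+0+0+0+0 mod 2 = 1
  s[2] = (000111100001111)·(100101101101100) mod 2 = 0+0+0+1+0+1+1+0+0+0+0+1+1+0+0 mod 2 = 1
  s[3] = (000000011111111)·(100101101101100) mod 2 = 0+0+0+0+0+0+0+0+1+1+0+1+1+0+0 mod 2 = 0
Syndrome = 0110
Column i of H is the binary representation of i, so the syndrome is the binary index of the flipped bit.
Read s = 0110 with s[0] as LSB: 0·2^0 + 1·2^1 + 1·2^2 + 0·2^3 = 6.
Error is at bit position 6.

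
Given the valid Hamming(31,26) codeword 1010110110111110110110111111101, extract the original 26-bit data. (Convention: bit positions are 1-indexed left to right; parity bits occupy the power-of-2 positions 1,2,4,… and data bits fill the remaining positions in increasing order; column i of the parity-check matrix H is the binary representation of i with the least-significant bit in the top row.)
Parity bits occupy power-of-2 positions; data bits are at positions {3,5,6,7,9,10,11,12,13,14,15,17,18,19,20,21,22,23,24,25,26,27,28,29,30,31} (1-indexed).
Extract: c[3]=1 c[5]=1 c[6]=1 c[7]=0 c[9]=1 c[10]=0 c[11]=1 c[12]=1 c[13]=1 c[14]=1 c[15]=1 c[17]=1 c[18]=1 c[19]=0 c[20]=1 c[21]=1 c[22]=0 c[23]=1 c[24]=1 c[25]=1 c[26]=1 c[27]=1 c[28]=1 c[29]=1 c[30]=0 c[31]=1
Data = 11101011111110110111111101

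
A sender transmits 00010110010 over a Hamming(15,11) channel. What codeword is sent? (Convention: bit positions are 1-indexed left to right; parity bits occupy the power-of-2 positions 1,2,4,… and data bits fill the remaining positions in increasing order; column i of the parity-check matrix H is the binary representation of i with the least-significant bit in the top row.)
Codeword c = d · G (mod 2), d = 00010110010:
  c[0] = d·G[:,0] = (00010110010)·(11011010101) mod 2 = 0+0+0+1+0+0+1+0+0+0+0 mod 2 = 0
  c[1] = d·G[:,1] = (00010110010)·(10110110011) mod 2 = 0+0+0+1+0+1+1+0+0+1+0 mod 2 = 0
  c[2] = d·G[:,2] = (00010110010)·(10000000000) mod 2 = 0+0+0+0+0+0+0+0+0+0+0 mod 2 = 0
  c[3] = d·G[:,3] = (00010110010)·(01110001111) mod 2 = 0+0+0+1+0+0+0+0+0+1+0 mod 2 = 0
  c[4] = d·G[:,4] = (00010110010)·(01000000000) mod 2 = 0+0+0+0+0+0+0+0+0+0+0 mod 2 = 0
  c[5] = d·G[:,5] = (00010110010)·(00100000000) mod 2 = 0+0+0+0+0+0+0+0+0+0+0 mod 2 = 0
  c[6] = d·G[:,6] = (00010110010)·(00010000000) mod 2 = 0+0+0+1+0+0+0+0+0+0+0 mod 2 = 1
  c[7] = d·G[:,7] = (00010110010)·(00001111111) mod 2 = 0+0+0+0+0+1+1+0+0+1+0 mod 2 = 1
  c[8] = d·G[:,8] = (00010110010)·(00001000000) mod 2 = 0+0+0+0+0+0+0+0+0+0+0 mod 2 = 0
  c[9] = d·G[:,9] = (00010110010)·(00000100000) mod 2 = 0+0+0+0+0+1+0+0+0+0+0 mod 2 = 1
  c[10] = d·G[:,10] = (00010110010)·(00000010000) mod 2 = 0+0+0+0+0+0+1+0+0+0+0 mod 2 = 1
  c[11] = d·G[:,11] = (00010110010)·(00000001000) mod 2 = 0+0+0+0+0+0+0+0+0+0+0 mod 2 = 0
  c[12] = d·G[:,12] = (00010110010)·(00000000100) mod 2 = 0+0+0+0+0+0+0+0+0+0+0 mod 2 = 0
  c[13] = d·G[:,13] = (00010110010)·(00000000010) mod 2 = 0+0+0+0+0+0+0+0+0+1+0 mod 2 = 1
  c[14] = d·G[:,14] = (00010110010)·(00000000001) mod 2 = 0+0+0+0+0+0+0+0+0+0+0 mod 2 = 0
Codeword = 000000110110010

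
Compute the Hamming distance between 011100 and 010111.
XOR = 001011, count of 1s = 3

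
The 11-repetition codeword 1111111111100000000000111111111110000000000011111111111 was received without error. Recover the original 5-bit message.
Split into 11-bit blocks: 11111111111 00000000000 11111111111 00000000000 11111111111
Data = 10101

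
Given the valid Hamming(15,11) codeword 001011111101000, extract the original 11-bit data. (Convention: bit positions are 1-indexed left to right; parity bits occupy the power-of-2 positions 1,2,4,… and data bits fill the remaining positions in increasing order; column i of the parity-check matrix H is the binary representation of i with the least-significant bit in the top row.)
Parity bits occupy power-of-2 positions; data bits are at positions {3,5,6,7,9,10,11,12,13,14,15} (1-indexed).
Extract: c[3]=1 c[5]=1 c[6]=1 c[7]=1 c[9]=1 c[10]=1 c[11]=0 c[12]=1 c[13]=0 c[14]=0 c[15]=0
Data = 11111101000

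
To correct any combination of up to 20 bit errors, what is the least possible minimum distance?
Correcting t errors requires d_min ≥ 2t + 1 = 2·20 + 1 = 41.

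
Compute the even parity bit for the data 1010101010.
Sum of data bits: 1+0+1+0+1+0+1+0+1+0 = 5.
5 mod 2 = 1, so parity bit = 1.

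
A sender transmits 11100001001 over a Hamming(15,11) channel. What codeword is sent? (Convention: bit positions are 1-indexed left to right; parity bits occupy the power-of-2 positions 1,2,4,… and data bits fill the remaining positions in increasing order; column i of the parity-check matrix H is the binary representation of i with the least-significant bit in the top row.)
Codeword c = d · G (mod 2), d = 11100001001:
  c[0] = d·G[:,0] = (11100001001)·(11011010101) mod 2 = 1+1+0+0+0+0+0+0+0+0+1 mod 2 = 1
  c[1] = d·G[:,1] = (11100001001)·(10110110011) mod 2 = 1+0+1+0+0+0+0+0+0+0+1 mod 2 = 1
  c[2] = d·G[:,2] = (11100001001)·(10000000000) mod 2 = 1+0+0+0+0+0+0+0+0+0+0 mod 2 = 1
  c[3] = d·G[:,3] = (11100001001)·(01110001111) mod 2 = 0+1+1+0+0+0+0+1+0+0+1 mod 2 = 0
  c[4] = d·G[:,4] = (11100001001)·(01000000000) mod 2 = 0+1+0+0+0+0+0+0+0+0+0 mod 2 = 1
  c[5] = d·G[:,5] = (11100001001)·(00100000000) mod 2 = 0+0+1+0+0+0+0+0+0+0+0 mod 2 = 1
  c[6] = d·G[:,6] = (11100001001)·(00010000000) mod 2 = 0+0+0+0+0+0+0+0+0+0+0 mod 2 = 0
  c[7] = d·G[:,7] = (11100001001)·(00001111111) mod 2 = 0+0+0+0+0+0+0+1+0+0+1 mod 2 = 0
  c[8] = d·G[:,8] = (11100001001)·(00001000000) mod 2 = 0+0+0+0+0+0+0+0+0+0+0 mod 2 = 0
  c[9] = d·G[:,9] = (11100001001)·(00000100000) mod 2 = 0+0+0+0+0+0+0+0+0+0+0 mod 2 = 0
  c[10] = d·G[:,10] = (11100001001)·(00000010000) mod 2 = 0+0+0+0+0+0+0+0+0+0+0 mod 2 = 0
  c[11] = d·G[:,11] = (11100001001)·(00000001000) mod 2 = 0+0+0+0+0+0+0+1+0+0+0 mod 2 = 1
  c[12] = d·G[:,12] = (11100001001)·(00000000100) mod 2 = 0+0+0+0+0+0+0+0+0+0+0 mod 2 = 0
  c[13] = d·G[:,13] = (11100001001)·(00000000010) mod 2 = 0+0+0+0+0+0+0+0+0+0+0 mod 2 = 0
  c[14] = d·G[:,14] = (11100001001)·(00000000001) mod 2 = 0+0+0+0+0+0+0+0+0+0+1 mod 2 = 1
Codeword = 111011000001001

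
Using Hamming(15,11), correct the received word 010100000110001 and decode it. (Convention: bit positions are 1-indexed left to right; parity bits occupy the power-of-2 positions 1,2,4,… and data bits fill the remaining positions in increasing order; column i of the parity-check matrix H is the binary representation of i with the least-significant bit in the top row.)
Syndrome s = H · r^T (mod 2), r = 010100000110001:
  s[0] = (101010101010101)·(010100000110001) mod 2 = 0+0+0+0+0+0+0+0+0+0+1+0+0+0+1 mod 2 = 0
  s[1] = (011001100110011)·(010100000110001) mod 2 = 0+1+0+0+0+0+0+0+0+1+1+0+0+0+1 mod 2 = 0
  s[2] = (000111100001111)·(010100000110001) mod 2 = 0+0+0+1+0+0+0+0+0+0+0+0+0+0+1 mod 2 = 0
  s[3] = (000000011111111)·(010100000110001) mod 2 = 0+0+0+0+0+0+0+0+0+1+1+0+0+0+1 mod 2 = 1
Syndrome = 0001
Column 8 of H equals this syndrome → error at bit 8 (1-indexed).
Flip bit 8: 010100000110001 → 010100010110001
Extract data bits at positions {3,5,6,7,9,10,11,12,13,14,15}: 00000110001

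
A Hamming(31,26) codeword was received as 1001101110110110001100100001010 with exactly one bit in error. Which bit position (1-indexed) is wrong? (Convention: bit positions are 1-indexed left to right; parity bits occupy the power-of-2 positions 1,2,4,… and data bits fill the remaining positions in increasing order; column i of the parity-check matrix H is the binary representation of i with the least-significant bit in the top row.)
Syndrome s = H · r^T (mod 2), r = 1001101110110110001100100001010:
  s[0] = (1010101010101010101010101010101)·(1001101110110110001100100001010) mod 2 = 1+0+0+0+1+0+1+0+1+0+1+0+0+0+1+0+0+0+1+0+0+0+1+0+0+0+0+0+0+0+0 mod 2 = 0
  s[1] = (0110011001100110011001100110011)·(1001101110110110001100100001010) mod 2 = 0+0+0+0+0+0+1+0+0+0+1+0+0+1+1+0+0+0+1+0+0+0+1+0+0+0+0+0+0+1+0 mod 2 = 1
  s[2] = (0001111000011110000111100001111)·(1001101110110110001100100001010) mod 2 = 0+0+0+1+1+0+1+0+0+0+0+1+0+1+1+0+0+0+0+1+0+0+1+0+0+0+0+1+0+1+0 mod 2 = 0
  s[3] = (0000000111111110000000011111111)·(1001101110110110001100100001010) mod 2 = 0+0+0+0+0+0+0+1+1+0+1+1+0+1+1+0+0+0+0+0+0+0+0+0+0+0+0+1+0+1+0 mod 2 = 0
  s[4] = (0000000000000001111111111111111)·(1001101110110110001100100001010) mod 2 = 0+0+0+0+0+0+0+0+0+0+0+0+0+0+0+0+0+0+1+1+0+0+1+0+0+0+0+1+0+1+0 mod 2 = 1
Syndrome = 01001
Column i of H is the binary representation of i, so the syndrome is the binary index of the flipped bit.
Read s = 01001 with s[0] as LSB: 0·2^0 + 1·2^1 + 0·2^2 + 0·2^3 + 1·2^4 = 18.
Error is at bit position 18.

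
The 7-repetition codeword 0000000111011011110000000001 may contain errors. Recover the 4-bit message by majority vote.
Split into 7-bit blocks and majority-vote each:
  block 1 = 0000000: 0 ones, 7 zeros → 0
  block 2 = 1110110: 5 ones, 2 zeros → 1
  block 3 = 1111000: 4 ones, 3 zeros → 1
  block 4 = 0000001: 1 ones, 6 zeros → 0
Decoded = 0110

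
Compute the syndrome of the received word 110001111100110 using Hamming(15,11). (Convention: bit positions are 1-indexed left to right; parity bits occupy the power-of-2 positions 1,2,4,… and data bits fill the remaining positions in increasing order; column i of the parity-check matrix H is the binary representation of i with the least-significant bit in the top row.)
Syndrome s = H · r^T (mod 2), r = 110001111100110:
  s[0] = (101010101010101)·(110001111100110) mod 2 = 1+0+0+0+0+0+1+0+1+0+0+0+1+0+0 mod 2 = 0
  s[1] = (011001100110011)·(110001111100110) mod 2 = 0+1+0+0+0+1+1+0+0+1+0+0+0+1+0 mod 2 = 1
  s[2] = (000111100001111)·(110001111100110) mod 2 = 0+0+0+0+0+1+1+0+0+0+0+0+1+1+0 mod 2 = 0
  s[3] = (000000011111111)·(110001111100110) mod 2 = 0+0+0+0+0+0+0+1+1+1+0+0+1+1+0 mod 2 = 1
Syndrome = 0101
Non-zero syndrome: error at position 10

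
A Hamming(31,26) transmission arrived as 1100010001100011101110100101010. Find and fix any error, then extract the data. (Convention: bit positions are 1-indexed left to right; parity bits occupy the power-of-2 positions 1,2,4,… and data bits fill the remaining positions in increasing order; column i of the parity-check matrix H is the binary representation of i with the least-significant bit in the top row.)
Syndrome s = H · r^T (mod 2), r = 1100010001100011101110100101010:
  s[0] = (1010101010101010101010101010101)·(1100010001100011101110100101010) mod 2 = 1+0+0+0+0+0+0+0+0+0+1+0+0+0+1+0+1+0+1+0+1+0+1+0+0+0+0+0+0+0+0 mod 2 = 1
  s[1] = (0110011001100110011001100110011)·(1100010001100011101110100101010) mod 2 = 0+1+0+0+0+1+0+0+0+1+1+0+0+0+1+0+0+0+1+0+0+0+1+0+0+1+0+0+0+1+0 mod 2 = 1
  s[2] = (0001111000011110000111100001111)·(1100010001100011101110100101010) mod 2 = 0+0+0+0+0+1+0+0+0+0+0+0+0+0+1+0+0+0+0+1+1+0+1+0+0+0+0+1+0+1+0 mod 2 = 1
  s[3] = (0000000111111110000000011111111)·(1100010001100011101110100101010) mod 2 = 0+0+0+0+0+0+0+0+0+1+1+0+0+0+1+0+0+0+0+0+0+0+0+0+0+1+0+1+0+1+0 mod 2 = 0
  s[4] = (0000000000000001111111111111111)·(1100010001100011101110100101010) mod 2 = 0+0+0+0+0+0+0+0+0+0+0+0+0+0+0+1+1+0+1+1+1+0+1+0+0+1+0+1+0+1+0 mod 2 = 1
Syndrome = 11101
Column 23 of H equals this syndrome → error at bit 23 (1-indexed).
Flip bit 23: 1100010001100011101110100101010 → 1100010001100011101110000101010
Extract data bits at positions {3,5,6,7,9,10,11,12,13,14,15,17,18,19,20,21,22,23,24,25,26,27,28,29,30,31}: 00100110001101110000101010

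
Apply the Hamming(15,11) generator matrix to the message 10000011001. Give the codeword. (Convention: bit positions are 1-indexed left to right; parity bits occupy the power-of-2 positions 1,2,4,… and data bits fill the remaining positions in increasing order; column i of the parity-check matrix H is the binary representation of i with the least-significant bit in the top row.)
Codeword c = d · G (mod 2), d = 10000011001:
  c[0] = d·G[:,0] = (10000011001)·(11011010101) mod 2 = 1+0+0+0+0+0+1+0+0+0+1 mod 2 = 1
  c[1] = d·G[:,1] = (10000011001)·(10110110011) mod 2 = 1+0+0+0+0+0+1+0+0+0+1 mod 2 = 1
  c[2] = d·G[:,2] = (10000011001)·(10000000000) mod 2 = 1+0+0+0+0+0+0+0+0+0+0 mod 2 = 1
  c[3] = d·G[:,3] = (10000011001)·(01110001111) mod 2 = 0+0+0+0+0+0+0+1+0+0+1 mod 2 = 0
  c[4] = d·G[:,4] = (10000011001)·(01000000000) mod 2 = 0+0+0+0+0+0+0+0+0+0+0 mod 2 = 0
  c[5] = d·G[:,5] = (10000011001)·(00100000000) mod 2 = 0+0+0+0+0+0+0+0+0+0+0 mod 2 = 0
  c[6] = d·G[:,6] = (10000011001)·(00010000000) mod 2 = 0+0+0+0+0+0+0+0+0+0+0 mod 2 = 0
  c[7] = d·G[:,7] = (10000011001)·(00001111111) mod 2 = 0+0+0+0+0+0+1+1+0+0+1 mod 2 = 1
  c[8] = d·G[:,8] = (10000011001)·(00001000000) mod 2 = 0+0+0+0+0+0+0+0+0+0+0 mod 2 = 0
  c[9] = d·G[:,9] = (10000011001)·(00000100000) mod 2 = 0+0+0+0+0+0+0+0+0+0+0 mod 2 = 0
  c[10] = d·G[:,10] = (10000011001)·(00000010000) mod 2 = 0+0+0+0+0+0+1+0+0+0+0 mod 2 = 1
  c[11] = d·G[:,11] = (10000011001)·(00000001000) mod 2 = 0+0+0+0+0+0+0+1+0+0+0 mod 2 = 1
  c[12] = d·G[:,12] = (10000011001)·(00000000100) mod 2 = 0+0+0+0+0+0+0+0+0+0+0 mod 2 = 0
  c[13] = d·G[:,13] = (10000011001)·(00000000010) mod 2 = 0+0+0+0+0+0+0+0+0+0+0 mod 2 = 0
  c[14] = d·G[:,14] = (10000011001)·(00000000001) mod 2 = 0+0+0+0+0+0+0+0+0+0+1 mod 2 = 1
Codeword = 111000010011001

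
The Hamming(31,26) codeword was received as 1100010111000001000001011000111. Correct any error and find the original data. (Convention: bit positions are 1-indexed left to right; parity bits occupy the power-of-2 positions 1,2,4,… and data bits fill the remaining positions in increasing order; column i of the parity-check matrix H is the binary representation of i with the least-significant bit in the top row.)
Syndrome s = H · r^T (mod 2), r = 1100010111000001000001011000111:
  s[0] = (1010101010101010101010101010101)·(1100010111000001000001011000111) mod 2 = 1+0+0+0+0+0+0+0+1+0+0+0+0+0+0+0+0+0+0+0+0+0+0+0+1+0+0+0+1+0+1 mod 2 = 1
  s[1] = (0110011001100110011001100110011)·(1100010111000001000001011000111) mod 2 = 0+1+0+0+0+1+0+0+0+1+0+0+0+0+0+0+0+0+0+0+0+1+0+0+0+0+0+0+0+1+1 mod 2 = 0
  s[2] = (0001111000011110000111100001111)·(1100010111000001000001011000111) mod 2 = 0+0+0+0+0+1+0+0+0+0+0+0+0+0+0+0+0+0+0+0+0+1+0+0+0+0+0+0+1+1+1 mod 2 = 1
  s[3] = (0000000111111110000000011111111)·(1100010111000001000001011000111) mod 2 = 0+0+0+0+0+0+0+1+1+1+0+0+0+0+0+0+0+0+0+0+0+0+0+1+1+0+0+0+1+1+1 mod 2 = 0
  s[4] = (0000000000000001111111111111111)·(1100010111000001000001011000111) mod 2 = 0+0+0+0+0+0+0+0+0+0+0+0+0+0+0+1+0+0+0+0+0+1+0+1+1+0+0+0+1+1+1 mod 2 = 1
Syndrome = 10101
Column 21 of H equals this syndrome → error at bit 21 (1-indexed).
Flip bit 21: 1100010111000001000001011000111 → 1100010111000001000011011000111
Extract data bits at positions {3,5,6,7,9,10,11,12,13,14,15,17,18,19,20,21,22,23,24,25,26,27,28,29,30,31}: 00101100000000011011000111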